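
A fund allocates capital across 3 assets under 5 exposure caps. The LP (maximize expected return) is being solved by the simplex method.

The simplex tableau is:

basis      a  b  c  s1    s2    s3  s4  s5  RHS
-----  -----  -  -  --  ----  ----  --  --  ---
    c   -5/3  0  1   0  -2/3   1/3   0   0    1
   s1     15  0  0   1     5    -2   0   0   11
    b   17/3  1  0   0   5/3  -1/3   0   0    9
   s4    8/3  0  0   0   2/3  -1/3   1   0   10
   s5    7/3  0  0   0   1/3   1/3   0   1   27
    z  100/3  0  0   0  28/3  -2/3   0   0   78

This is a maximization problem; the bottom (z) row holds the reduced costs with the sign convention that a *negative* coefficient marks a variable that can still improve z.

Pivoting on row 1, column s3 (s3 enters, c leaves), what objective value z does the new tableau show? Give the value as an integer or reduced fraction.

80

Minimum ratio for s3: 1/(1/3) = 3.
z changes by −(z-row coeff of s3)·ratio = −(-2/3)·3 = 2.
New z = 78 + 2 = 80.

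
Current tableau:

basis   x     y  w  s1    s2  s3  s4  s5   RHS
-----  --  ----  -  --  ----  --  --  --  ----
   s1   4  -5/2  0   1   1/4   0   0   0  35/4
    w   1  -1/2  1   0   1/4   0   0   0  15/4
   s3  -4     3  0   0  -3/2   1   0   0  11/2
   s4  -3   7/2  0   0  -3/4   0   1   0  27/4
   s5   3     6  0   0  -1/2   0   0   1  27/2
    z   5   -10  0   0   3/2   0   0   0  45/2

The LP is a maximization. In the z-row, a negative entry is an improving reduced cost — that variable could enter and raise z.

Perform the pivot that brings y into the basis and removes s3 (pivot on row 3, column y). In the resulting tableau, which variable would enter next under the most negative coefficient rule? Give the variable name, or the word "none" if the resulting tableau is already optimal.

x

Pivot element 3. New z-row = old z-row − (-10)·(row 3/3).
Updated z-row coefficients: x: -25/3, y: 0, w: 0, s1: 0, s2: -7/2, s3: 10/3, s4: 0, s5: 0.
The most negative is -25/3 in column x, so x would enter next.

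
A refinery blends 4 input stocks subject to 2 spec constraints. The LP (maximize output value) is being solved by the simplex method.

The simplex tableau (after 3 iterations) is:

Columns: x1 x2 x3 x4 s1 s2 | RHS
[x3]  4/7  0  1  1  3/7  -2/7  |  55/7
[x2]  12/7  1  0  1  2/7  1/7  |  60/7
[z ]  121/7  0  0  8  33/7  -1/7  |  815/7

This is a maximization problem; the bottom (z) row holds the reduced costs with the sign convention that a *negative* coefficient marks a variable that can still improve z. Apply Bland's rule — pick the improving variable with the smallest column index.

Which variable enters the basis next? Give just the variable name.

Objective-row coefficients: x1: 121/7, x2: 0, x3: 0, x4: 8, s1: 33/7, s2: -1/7.
Improving columns: s2. Bland's rule picks the smallest column index → s2.

s2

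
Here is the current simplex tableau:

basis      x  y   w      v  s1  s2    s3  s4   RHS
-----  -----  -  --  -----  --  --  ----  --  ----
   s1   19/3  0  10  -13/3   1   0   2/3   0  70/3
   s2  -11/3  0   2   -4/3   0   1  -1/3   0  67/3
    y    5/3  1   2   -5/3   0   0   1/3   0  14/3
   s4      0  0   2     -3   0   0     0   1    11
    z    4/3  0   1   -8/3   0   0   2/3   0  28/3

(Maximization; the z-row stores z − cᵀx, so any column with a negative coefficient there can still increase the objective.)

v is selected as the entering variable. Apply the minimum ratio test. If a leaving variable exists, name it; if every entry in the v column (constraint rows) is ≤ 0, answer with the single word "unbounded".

unbounded

v-column entries: row 1: -13/3, row 2: -4/3, row 3: -5/3, row 4: -3. All ≤ 0, so v can increase without bound; the LP is unbounded in this direction.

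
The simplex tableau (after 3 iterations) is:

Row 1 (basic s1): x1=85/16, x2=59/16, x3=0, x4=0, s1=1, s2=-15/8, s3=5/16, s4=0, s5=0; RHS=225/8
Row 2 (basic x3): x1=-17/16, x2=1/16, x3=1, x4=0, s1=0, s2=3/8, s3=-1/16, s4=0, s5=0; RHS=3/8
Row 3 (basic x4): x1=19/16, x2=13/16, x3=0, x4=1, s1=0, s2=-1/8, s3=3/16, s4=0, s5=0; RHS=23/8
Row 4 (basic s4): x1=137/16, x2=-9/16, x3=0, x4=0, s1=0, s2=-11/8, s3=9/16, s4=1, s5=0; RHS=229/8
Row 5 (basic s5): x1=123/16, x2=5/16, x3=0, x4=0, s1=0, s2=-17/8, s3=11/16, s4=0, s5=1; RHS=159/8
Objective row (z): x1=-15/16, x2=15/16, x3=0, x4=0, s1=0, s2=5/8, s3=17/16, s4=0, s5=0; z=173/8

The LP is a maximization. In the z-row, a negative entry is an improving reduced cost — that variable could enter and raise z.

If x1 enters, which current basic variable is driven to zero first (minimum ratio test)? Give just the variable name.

Ratios: row 1 (s1): (225/8)/(85/16) = 90/17; row 2 (x3): entry -17/16 ≤ 0, skip; row 3 (x4): (23/8)/(19/16) = 46/19; row 4 (s4): (229/8)/(137/16) = 458/137; row 5 (s5): (159/8)/(123/16) = 106/41.
Minimum ratio 46/19 is in the x4 row, so x4 leaves.

x4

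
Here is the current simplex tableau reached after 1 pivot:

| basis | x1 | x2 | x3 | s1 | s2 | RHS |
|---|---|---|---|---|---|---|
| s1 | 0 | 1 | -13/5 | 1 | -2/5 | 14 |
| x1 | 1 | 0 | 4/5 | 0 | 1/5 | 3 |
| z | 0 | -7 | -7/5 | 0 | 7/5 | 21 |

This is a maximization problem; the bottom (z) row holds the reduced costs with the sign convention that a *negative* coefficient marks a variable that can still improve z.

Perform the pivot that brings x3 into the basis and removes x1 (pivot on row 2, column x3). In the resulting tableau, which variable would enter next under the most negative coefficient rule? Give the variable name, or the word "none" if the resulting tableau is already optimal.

x2

Pivot element 4/5. New z-row = old z-row − (-7/5)·(row 2/(4/5)).
Updated z-row coefficients: x1: 7/4, x2: -7, x3: 0, s1: 0, s2: 7/4.
The most negative is -7 in column x2, so x2 would enter next.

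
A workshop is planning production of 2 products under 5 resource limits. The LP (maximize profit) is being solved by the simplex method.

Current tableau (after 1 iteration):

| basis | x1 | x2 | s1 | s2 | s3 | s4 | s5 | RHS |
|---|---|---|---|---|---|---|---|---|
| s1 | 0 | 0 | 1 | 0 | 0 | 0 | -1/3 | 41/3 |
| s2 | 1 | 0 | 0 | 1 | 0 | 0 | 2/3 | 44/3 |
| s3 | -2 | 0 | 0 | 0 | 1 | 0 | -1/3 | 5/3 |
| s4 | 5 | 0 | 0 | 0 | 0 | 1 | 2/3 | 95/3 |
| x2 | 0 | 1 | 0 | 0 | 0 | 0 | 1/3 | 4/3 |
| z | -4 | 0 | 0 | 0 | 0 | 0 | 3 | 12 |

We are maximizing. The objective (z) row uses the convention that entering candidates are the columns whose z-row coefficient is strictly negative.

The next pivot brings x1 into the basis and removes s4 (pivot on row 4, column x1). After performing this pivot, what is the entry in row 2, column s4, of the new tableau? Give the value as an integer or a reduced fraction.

-1/5

Pivot element is row 4, column x1: 5.
Normalize row 4: new (row 4, s4) = 1/5 = 1/5.
row 2 ← row 2 − 1·(new row 4): 0 − 1·(1/5) = -1/5.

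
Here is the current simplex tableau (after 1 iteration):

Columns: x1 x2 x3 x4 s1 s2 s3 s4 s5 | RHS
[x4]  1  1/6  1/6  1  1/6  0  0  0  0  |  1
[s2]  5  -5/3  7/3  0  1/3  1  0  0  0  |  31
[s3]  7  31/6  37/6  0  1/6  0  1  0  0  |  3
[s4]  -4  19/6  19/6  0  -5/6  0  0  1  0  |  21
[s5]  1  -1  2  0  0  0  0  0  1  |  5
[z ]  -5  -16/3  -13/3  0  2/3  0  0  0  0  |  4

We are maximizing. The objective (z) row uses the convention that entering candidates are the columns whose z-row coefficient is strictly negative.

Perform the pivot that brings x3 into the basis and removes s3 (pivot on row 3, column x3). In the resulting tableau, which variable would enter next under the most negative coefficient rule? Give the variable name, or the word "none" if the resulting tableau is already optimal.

x2

Pivot element 37/6. New z-row = old z-row − (-13/3)·(row 3/(37/6)).
Updated z-row coefficients: x1: -3/37, x2: -63/37, x3: 0, x4: 0, s1: 29/37, s2: 0, s3: 26/37, s4: 0, s5: 0.
The most negative is -63/37 in column x2, so x2 would enter next.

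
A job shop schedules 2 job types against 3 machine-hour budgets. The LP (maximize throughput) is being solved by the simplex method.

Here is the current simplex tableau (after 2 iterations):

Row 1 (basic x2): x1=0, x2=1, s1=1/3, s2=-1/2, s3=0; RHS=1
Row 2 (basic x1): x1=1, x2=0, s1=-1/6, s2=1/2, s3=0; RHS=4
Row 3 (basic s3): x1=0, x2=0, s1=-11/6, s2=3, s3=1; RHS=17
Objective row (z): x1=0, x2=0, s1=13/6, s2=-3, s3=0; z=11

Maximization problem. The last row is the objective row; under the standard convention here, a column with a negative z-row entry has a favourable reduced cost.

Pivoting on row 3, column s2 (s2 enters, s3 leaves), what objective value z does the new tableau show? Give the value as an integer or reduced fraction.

28

Minimum ratio for s2: 17/3 = 17/3.
z changes by −(z-row coeff of s2)·ratio = −(-3)·(17/3) = 17.
New z = 11 + 17 = 28.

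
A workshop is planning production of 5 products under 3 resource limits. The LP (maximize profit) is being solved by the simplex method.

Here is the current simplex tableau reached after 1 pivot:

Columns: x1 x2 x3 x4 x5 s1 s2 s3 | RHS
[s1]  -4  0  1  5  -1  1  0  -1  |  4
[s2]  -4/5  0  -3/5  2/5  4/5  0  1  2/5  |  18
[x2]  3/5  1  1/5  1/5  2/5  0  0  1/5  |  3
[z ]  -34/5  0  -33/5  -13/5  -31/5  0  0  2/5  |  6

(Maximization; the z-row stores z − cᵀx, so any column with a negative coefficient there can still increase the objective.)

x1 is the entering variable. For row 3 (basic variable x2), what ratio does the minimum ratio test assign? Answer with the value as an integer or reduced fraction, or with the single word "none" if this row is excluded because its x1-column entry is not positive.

Ratio = RHS / (x1 entry) = 3 / (3/5) = 5.

5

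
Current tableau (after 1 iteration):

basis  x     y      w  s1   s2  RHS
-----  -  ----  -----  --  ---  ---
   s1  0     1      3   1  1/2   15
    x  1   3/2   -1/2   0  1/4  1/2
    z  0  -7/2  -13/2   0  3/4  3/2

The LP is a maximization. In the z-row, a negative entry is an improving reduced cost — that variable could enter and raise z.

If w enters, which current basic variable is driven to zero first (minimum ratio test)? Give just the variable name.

s1

Ratios: row 1 (s1): 15/3 = 5; row 2 (x): entry -1/2 ≤ 0, skip.
Minimum ratio 5 is in the s1 row, so s1 leaves.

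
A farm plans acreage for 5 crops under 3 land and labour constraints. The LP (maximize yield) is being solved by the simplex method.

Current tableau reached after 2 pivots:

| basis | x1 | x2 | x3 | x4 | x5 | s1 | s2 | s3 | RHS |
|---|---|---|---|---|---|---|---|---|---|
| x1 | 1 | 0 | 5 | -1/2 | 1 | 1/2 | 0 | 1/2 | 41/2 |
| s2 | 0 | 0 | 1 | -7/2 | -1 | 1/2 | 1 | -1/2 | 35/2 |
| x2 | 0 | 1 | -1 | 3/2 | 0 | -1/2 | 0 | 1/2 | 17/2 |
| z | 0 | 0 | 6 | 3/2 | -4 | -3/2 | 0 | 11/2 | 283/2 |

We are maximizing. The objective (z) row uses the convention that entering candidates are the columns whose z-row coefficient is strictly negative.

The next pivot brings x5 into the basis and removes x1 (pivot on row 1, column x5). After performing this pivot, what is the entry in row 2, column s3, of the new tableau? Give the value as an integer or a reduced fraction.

0

Pivot element is row 1, column x5: 1.
Normalize row 1: new (row 1, s3) = (1/2)/1 = 1/2.
row 2 ← row 2 − (-1)·(new row 1): -1/2 − (-1)·(1/2) = 0.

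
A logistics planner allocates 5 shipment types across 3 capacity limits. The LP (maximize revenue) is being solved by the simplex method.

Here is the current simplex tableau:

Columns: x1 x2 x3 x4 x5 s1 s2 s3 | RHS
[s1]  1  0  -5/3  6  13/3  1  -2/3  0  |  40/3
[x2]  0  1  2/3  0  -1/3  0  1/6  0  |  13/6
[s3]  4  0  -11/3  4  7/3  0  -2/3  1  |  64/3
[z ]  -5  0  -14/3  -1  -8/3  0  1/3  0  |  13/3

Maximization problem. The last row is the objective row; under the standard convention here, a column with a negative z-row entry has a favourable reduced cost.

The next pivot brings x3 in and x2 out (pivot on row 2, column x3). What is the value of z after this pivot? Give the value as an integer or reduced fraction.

Minimum ratio for x3: (13/6)/(2/3) = 13/4.
z changes by −(z-row coeff of x3)·ratio = −(-14/3)·(13/4) = 91/6.
New z = 13/3 + (91/6) = 39/2.

39/2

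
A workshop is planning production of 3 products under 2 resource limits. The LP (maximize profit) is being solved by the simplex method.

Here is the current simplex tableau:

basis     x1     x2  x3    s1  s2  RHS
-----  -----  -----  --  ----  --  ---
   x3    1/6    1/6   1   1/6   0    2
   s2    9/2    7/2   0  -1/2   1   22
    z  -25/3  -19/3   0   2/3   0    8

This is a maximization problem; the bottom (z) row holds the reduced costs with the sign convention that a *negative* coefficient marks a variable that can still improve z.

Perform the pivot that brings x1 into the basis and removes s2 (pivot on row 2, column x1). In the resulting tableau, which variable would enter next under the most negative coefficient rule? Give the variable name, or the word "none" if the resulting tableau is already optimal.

s1

Pivot element 9/2. New z-row = old z-row − (-25/3)·(row 2/(9/2)).
Updated z-row coefficients: x1: 0, x2: 4/27, x3: 0, s1: -7/27, s2: 50/27.
The most negative is -7/27 in column s1, so s1 would enter next.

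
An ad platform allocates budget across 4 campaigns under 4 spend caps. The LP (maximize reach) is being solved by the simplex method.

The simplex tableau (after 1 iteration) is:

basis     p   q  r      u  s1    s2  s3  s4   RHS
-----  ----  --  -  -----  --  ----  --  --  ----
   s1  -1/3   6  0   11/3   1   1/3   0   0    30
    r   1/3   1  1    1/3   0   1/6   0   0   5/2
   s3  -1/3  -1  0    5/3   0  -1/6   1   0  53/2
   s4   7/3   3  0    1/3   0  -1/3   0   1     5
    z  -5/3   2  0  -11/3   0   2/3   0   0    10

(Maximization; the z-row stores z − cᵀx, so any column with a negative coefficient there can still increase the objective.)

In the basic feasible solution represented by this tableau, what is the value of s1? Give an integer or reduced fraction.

30

s1 is basic (row 1); its value is the RHS of that row: 30.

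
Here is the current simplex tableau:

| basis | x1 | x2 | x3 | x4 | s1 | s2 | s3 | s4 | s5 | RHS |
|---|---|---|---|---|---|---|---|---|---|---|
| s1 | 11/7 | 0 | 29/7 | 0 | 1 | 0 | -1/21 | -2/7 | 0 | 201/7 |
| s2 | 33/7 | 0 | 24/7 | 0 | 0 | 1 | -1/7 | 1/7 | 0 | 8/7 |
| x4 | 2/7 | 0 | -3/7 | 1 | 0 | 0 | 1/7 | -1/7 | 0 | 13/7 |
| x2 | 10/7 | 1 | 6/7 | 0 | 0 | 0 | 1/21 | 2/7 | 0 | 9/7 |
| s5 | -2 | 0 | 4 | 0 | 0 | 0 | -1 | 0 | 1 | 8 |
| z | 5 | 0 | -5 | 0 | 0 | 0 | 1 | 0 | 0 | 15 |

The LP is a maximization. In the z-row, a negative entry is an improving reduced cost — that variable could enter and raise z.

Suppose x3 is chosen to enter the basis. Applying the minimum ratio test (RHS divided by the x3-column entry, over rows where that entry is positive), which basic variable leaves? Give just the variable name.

Ratios: row 1 (s1): (201/7)/(29/7) = 201/29; row 2 (s2): (8/7)/(24/7) = 1/3; row 3 (x4): entry -3/7 ≤ 0, skip; row 4 (x2): (9/7)/(6/7) = 3/2; row 5 (s5): 8/4 = 2.
Minimum ratio 1/3 is in the s2 row, so s2 leaves.

s2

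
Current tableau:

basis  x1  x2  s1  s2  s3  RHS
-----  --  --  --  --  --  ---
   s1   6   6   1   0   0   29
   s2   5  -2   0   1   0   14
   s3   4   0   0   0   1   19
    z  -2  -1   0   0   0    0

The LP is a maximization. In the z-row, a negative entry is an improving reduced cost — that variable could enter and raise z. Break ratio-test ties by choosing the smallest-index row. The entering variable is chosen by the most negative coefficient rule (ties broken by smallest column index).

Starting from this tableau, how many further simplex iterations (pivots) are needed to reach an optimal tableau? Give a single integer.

2

pivot: x1 in, s2 out → z = 28/5
pivot: x2 in, s1 out → z = 115/14
No improving column remains; optimal.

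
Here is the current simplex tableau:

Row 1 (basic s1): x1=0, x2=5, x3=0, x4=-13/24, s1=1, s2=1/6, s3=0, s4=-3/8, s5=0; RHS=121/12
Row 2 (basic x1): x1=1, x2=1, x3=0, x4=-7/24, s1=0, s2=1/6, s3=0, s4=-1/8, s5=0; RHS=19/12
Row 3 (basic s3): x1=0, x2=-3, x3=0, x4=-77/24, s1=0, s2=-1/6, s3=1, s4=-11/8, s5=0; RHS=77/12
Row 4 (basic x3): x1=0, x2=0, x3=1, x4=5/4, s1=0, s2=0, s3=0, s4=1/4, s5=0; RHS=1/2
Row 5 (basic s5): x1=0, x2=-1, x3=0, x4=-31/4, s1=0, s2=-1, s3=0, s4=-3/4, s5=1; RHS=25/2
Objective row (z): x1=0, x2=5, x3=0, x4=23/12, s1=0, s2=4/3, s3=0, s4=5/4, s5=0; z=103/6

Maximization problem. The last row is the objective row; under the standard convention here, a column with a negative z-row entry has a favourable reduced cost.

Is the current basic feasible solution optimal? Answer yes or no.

No objective-row coefficient is strictly negative, so no entering variable exists; the tableau is optimal.

yes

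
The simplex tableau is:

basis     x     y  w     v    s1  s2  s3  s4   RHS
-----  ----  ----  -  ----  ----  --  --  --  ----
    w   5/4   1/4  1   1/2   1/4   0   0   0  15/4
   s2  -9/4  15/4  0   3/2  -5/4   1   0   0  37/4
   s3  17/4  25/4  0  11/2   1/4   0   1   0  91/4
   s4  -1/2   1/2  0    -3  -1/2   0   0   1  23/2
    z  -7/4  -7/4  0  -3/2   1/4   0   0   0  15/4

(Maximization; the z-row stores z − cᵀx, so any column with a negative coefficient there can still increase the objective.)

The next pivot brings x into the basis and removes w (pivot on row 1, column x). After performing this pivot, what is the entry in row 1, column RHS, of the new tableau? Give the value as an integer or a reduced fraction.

3

Pivot element is row 1, column x: 5/4.
Normalize row 1: new (row 1, RHS) = (15/4)/(5/4) = 3.
Row 1 is the pivot row, so the entry is 3.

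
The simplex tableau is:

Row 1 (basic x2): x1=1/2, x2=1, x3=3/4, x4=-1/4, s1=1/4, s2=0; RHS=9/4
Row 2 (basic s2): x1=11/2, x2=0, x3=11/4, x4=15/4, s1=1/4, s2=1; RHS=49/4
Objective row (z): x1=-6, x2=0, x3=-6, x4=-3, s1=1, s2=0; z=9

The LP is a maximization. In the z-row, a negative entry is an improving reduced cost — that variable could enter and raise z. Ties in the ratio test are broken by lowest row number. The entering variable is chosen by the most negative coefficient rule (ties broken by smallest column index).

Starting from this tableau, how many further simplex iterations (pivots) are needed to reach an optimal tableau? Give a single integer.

pivot: x1 in, s2 out → z = 246/11
pivot: x3 in, x2 out → z = 321/11
pivot: x4 in, x1 out → z = 219/7
No improving column remains; optimal.

3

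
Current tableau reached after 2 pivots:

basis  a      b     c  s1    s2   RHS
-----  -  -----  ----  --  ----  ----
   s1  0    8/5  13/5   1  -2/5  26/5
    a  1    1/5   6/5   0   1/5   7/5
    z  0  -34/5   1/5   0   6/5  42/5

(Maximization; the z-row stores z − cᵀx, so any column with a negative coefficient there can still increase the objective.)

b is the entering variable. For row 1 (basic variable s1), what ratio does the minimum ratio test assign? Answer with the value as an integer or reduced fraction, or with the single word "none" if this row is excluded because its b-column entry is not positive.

13/4

Ratio = RHS / (b entry) = (26/5) / (8/5) = 13/4.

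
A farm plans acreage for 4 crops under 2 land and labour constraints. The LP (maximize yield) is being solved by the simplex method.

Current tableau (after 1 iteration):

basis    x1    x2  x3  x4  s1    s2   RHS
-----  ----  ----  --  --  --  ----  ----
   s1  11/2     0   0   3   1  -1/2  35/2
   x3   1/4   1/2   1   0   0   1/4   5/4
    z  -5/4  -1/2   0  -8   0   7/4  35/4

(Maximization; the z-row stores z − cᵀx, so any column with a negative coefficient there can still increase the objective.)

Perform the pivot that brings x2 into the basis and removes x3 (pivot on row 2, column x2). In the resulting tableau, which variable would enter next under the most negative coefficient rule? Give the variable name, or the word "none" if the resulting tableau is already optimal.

Pivot element 1/2. New z-row = old z-row − (-1/2)·(row 2/(1/2)).
Updated z-row coefficients: x1: -1, x2: 0, x3: 1, x4: -8, s1: 0, s2: 2.
The most negative is -8 in column x4, so x4 would enter next.

x4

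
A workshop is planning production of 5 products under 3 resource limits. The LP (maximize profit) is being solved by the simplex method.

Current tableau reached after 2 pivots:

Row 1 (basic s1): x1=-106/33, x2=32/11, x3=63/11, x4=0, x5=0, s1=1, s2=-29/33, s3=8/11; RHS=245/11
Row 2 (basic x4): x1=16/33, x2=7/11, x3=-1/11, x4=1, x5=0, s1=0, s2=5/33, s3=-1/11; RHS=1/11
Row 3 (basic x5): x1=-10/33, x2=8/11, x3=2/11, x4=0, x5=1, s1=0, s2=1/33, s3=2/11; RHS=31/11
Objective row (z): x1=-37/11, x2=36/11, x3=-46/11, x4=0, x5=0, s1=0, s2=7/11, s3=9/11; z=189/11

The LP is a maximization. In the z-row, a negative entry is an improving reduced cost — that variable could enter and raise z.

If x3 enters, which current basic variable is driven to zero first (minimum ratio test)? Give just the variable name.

s1

Ratios: row 1 (s1): (245/11)/(63/11) = 35/9; row 2 (x4): entry -1/11 ≤ 0, skip; row 3 (x5): (31/11)/(2/11) = 31/2.
Minimum ratio 35/9 is in the s1 row, so s1 leaves.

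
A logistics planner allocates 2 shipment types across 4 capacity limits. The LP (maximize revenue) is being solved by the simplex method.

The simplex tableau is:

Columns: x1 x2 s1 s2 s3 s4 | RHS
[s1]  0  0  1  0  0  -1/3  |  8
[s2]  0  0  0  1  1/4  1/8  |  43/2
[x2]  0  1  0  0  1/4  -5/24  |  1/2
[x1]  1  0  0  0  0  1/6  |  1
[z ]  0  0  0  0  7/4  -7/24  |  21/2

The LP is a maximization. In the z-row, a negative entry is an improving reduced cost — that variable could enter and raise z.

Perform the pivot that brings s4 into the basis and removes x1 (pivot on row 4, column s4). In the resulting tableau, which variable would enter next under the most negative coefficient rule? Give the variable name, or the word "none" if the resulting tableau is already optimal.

Pivot element 1/6. New z-row = old z-row − (-7/24)·(row 4/(1/6)).
Updated z-row coefficients: x1: 7/4, x2: 0, s1: 0, s2: 0, s3: 7/4, s4: 0.
No coefficient is strictly negative; the tableau after this pivot is optimal.

none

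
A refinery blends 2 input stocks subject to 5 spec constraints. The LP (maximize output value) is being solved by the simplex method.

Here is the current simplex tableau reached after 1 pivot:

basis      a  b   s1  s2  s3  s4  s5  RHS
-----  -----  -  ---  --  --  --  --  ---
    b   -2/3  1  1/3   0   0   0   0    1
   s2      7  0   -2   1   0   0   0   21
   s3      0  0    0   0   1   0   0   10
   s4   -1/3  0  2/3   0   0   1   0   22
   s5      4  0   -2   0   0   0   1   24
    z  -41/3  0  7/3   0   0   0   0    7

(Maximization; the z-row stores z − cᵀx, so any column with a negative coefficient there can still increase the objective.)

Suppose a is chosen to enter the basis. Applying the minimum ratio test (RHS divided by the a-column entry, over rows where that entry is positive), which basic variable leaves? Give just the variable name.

Ratios: row 1 (b): entry -2/3 ≤ 0, skip; row 2 (s2): 21/7 = 3; row 3 (s3): entry 0 ≤ 0, skip; row 4 (s4): entry -1/3 ≤ 0, skip; row 5 (s5): 24/4 = 6.
Minimum ratio 3 is in the s2 row, so s2 leaves.

s2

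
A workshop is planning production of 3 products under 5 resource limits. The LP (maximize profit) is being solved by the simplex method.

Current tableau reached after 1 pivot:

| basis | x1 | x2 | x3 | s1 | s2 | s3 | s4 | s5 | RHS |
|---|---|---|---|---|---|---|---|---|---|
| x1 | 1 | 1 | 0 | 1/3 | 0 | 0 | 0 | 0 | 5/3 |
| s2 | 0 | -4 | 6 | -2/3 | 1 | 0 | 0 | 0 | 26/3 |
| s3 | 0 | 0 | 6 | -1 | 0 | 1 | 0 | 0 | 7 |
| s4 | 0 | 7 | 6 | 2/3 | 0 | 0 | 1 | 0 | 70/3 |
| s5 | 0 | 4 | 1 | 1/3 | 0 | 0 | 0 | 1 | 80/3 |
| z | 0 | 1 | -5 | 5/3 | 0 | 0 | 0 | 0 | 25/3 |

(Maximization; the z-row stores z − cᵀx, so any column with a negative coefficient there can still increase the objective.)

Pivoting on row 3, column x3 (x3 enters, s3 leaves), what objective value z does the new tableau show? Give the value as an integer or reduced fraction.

85/6

Minimum ratio for x3: 7/6 = 7/6.
z changes by −(z-row coeff of x3)·ratio = −(-5)·(7/6) = 35/6.
New z = 25/3 + (35/6) = 85/6.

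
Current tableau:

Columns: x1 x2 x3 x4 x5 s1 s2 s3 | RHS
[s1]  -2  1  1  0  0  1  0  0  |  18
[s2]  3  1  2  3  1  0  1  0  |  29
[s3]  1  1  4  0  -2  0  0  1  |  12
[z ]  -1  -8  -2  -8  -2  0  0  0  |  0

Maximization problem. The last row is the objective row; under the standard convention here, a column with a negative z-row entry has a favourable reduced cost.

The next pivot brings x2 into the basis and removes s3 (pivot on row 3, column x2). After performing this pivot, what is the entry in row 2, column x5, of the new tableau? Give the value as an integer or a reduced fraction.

Pivot element is row 3, column x2: 1.
Normalize row 3: new (row 3, x5) = (-2)/1 = -2.
row 2 ← row 2 − 1·(new row 3): 1 − 1·(-2) = 3.

3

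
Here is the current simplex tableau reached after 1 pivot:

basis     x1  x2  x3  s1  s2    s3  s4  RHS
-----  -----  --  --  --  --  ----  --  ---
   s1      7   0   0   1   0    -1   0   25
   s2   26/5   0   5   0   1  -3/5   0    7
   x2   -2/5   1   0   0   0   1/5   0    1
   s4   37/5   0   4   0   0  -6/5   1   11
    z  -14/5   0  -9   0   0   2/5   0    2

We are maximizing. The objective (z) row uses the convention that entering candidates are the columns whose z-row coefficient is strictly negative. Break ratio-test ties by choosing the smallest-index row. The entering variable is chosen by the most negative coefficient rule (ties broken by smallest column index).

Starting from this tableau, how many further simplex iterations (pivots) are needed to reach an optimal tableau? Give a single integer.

2

pivot: x3 in, s2 out → z = 73/5
pivot: s3 in, x2 out → z = 18
No improving column remains; optimal.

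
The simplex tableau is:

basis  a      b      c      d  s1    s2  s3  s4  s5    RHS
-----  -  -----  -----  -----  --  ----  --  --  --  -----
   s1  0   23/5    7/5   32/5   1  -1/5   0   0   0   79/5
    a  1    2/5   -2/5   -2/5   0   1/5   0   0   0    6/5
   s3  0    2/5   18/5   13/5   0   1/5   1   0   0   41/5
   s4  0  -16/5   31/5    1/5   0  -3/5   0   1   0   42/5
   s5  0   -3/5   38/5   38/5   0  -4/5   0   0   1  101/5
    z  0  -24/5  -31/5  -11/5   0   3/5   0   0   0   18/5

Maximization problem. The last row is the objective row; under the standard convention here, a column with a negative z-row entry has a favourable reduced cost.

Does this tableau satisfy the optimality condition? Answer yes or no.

no

Column b has objective-row coefficient -24/5, which is negative; an improving pivot exists, so not yet optimal.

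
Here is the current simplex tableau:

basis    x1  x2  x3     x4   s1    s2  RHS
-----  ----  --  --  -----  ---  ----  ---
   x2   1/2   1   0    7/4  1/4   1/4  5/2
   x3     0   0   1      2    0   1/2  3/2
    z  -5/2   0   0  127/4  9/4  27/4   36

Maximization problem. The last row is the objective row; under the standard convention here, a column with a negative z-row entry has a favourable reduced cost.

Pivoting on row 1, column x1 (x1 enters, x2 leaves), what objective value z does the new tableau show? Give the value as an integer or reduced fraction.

Minimum ratio for x1: (5/2)/(1/2) = 5.
z changes by −(z-row coeff of x1)·ratio = −(-5/2)·5 = 25/2.
New z = 36 + (25/2) = 97/2.

97/2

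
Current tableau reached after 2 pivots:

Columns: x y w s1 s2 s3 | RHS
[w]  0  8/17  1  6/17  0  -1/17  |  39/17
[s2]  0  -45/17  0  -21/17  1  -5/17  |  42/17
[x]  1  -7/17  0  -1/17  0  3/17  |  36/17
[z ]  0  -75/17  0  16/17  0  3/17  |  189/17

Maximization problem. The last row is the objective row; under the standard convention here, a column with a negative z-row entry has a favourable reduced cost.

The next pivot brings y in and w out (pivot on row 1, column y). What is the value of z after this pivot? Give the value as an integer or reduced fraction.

Minimum ratio for y: (39/17)/(8/17) = 39/8.
z changes by −(z-row coeff of y)·ratio = −(-75/17)·(39/8) = 2925/136.
New z = 189/17 + (2925/136) = 261/8.

261/8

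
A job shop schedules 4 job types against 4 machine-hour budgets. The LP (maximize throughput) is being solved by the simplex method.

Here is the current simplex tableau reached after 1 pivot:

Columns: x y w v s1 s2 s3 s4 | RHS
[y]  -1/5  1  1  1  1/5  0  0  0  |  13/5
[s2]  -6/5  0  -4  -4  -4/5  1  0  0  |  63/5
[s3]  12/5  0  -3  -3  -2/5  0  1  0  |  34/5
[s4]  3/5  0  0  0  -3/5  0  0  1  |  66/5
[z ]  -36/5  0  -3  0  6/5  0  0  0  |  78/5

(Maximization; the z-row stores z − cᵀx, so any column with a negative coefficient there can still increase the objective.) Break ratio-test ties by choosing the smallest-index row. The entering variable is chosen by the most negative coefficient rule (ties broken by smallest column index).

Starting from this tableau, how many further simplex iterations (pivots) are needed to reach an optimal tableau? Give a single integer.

2

pivot: x in, s3 out → z = 36
pivot: w in, y out → z = 260/3
No improving column remains; optimal.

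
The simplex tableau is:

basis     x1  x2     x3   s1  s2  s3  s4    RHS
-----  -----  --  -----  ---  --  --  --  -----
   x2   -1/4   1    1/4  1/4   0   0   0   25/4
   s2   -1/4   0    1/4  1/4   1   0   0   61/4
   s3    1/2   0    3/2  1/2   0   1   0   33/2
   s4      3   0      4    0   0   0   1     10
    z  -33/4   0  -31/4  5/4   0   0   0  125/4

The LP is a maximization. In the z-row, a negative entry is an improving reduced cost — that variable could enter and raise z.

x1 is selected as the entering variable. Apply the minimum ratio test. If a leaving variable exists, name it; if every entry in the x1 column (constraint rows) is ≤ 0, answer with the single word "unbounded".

Ratios: row 1 (x2): entry -1/4 ≤ 0, skip; row 2 (s2): entry -1/4 ≤ 0, skip; row 3 (s3): (33/2)/(1/2) = 33; row 4 (s4): 10/3 = 10/3.
Minimum ratio is in the s4 row, so s4 leaves.

s4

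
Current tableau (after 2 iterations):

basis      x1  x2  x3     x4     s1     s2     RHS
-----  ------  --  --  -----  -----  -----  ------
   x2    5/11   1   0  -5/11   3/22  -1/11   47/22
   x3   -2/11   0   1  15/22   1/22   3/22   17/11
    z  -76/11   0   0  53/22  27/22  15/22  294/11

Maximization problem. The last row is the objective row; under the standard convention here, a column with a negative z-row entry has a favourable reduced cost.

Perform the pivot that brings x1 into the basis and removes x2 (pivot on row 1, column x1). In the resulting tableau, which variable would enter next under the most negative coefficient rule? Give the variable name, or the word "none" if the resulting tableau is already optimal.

x4

Pivot element 5/11. New z-row = old z-row − (-76/11)·(row 1/(5/11)).
Updated z-row coefficients: x1: 0, x2: 76/5, x3: 0, x4: -9/2, s1: 33/10, s2: -7/10.
The most negative is -9/2 in column x4, so x4 would enter next.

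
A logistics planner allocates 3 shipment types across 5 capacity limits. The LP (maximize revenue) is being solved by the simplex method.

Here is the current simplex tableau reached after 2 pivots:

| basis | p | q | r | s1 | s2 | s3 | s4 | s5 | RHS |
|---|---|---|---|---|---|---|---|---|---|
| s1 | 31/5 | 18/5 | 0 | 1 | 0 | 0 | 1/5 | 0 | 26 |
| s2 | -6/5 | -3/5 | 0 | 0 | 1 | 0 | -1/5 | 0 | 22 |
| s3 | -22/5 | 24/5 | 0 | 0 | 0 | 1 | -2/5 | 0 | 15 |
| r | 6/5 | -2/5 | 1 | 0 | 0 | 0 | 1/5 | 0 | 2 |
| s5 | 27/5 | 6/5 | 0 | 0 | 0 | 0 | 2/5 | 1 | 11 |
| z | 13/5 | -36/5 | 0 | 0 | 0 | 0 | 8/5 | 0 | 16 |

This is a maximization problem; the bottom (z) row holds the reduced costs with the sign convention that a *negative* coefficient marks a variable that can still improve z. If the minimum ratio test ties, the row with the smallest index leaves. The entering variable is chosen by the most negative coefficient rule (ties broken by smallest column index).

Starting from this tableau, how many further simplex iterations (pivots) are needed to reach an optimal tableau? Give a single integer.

2

pivot: q in, s3 out → z = 77/2
pivot: p in, s5 out → z = 1117/26
No improving column remains; optimal.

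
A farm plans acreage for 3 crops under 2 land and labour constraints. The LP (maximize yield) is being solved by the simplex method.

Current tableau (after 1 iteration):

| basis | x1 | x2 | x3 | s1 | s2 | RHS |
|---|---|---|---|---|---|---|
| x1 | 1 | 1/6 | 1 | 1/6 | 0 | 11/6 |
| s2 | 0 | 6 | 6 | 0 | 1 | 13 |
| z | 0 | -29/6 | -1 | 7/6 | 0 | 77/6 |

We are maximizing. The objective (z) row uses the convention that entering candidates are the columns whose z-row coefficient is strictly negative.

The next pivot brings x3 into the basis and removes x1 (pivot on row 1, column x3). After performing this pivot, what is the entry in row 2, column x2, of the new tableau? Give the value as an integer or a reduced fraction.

5

Pivot element is row 1, column x3: 1.
Normalize row 1: new (row 1, x2) = (1/6)/1 = 1/6.
row 2 ← row 2 − 6·(new row 1): 6 − 6·(1/6) = 5.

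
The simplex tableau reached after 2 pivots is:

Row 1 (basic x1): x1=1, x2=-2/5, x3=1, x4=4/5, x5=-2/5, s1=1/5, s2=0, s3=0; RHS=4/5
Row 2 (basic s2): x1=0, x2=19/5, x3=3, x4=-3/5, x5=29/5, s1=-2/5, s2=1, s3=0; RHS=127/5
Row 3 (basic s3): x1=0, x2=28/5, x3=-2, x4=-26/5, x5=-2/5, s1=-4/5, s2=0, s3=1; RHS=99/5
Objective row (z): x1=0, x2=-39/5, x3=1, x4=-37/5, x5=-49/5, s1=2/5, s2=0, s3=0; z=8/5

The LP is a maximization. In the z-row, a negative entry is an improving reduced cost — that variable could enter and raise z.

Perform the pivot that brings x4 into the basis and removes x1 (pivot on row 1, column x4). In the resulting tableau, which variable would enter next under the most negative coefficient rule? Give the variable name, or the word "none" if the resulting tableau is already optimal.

Pivot element 4/5. New z-row = old z-row − (-37/5)·(row 1/(4/5)).
Updated z-row coefficients: x1: 37/4, x2: -23/2, x3: 41/4, x4: 0, x5: -27/2, s1: 9/4, s2: 0, s3: 0.
The most negative is -27/2 in column x5, so x5 would enter next.

x5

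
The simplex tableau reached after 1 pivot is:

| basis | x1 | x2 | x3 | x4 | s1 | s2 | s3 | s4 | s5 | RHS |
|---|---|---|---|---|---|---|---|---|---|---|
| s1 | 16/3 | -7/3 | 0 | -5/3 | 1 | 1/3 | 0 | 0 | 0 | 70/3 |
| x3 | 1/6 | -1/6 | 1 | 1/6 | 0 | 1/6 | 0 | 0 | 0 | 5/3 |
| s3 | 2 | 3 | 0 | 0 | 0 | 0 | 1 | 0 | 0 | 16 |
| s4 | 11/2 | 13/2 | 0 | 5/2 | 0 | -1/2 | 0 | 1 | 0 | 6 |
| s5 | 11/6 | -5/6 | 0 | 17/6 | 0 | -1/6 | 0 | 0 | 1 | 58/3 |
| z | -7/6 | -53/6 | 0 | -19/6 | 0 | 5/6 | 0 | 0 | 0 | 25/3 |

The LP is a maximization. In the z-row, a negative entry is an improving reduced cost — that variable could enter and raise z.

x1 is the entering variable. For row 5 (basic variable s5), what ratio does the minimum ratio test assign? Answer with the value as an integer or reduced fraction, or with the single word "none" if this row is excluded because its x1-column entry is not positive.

116/11

Ratio = RHS / (x1 entry) = (58/3) / (11/6) = 116/11.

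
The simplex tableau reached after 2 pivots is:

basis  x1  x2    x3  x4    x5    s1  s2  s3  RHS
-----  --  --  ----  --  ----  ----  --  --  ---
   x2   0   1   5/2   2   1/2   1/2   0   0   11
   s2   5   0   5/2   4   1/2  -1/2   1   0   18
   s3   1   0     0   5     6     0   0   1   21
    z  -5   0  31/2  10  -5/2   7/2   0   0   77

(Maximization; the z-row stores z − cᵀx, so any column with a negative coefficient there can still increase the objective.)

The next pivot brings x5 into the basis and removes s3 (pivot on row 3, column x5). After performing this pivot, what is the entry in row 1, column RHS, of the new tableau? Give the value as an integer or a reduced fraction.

Pivot element is row 3, column x5: 6.
Normalize row 3: new (row 3, RHS) = 21/6 = 7/2.
row 1 ← row 1 − (1/2)·(new row 3): 11 − (1/2)·(7/2) = 37/4.

37/4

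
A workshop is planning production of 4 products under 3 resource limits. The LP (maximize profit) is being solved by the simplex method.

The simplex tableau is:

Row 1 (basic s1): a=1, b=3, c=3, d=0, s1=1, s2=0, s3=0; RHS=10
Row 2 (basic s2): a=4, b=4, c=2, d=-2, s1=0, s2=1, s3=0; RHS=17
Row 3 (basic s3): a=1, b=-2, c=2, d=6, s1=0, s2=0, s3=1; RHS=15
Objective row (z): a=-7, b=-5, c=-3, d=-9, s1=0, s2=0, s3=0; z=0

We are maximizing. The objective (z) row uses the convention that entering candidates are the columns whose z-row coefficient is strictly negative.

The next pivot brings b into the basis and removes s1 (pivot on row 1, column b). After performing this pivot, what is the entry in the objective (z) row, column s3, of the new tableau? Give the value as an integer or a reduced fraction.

0

Pivot element is row 1, column b: 3.
Normalize row 1: new (row 1, s3) = 0/3 = 0.
z-row ← z-row − (-5)·(new row 1): 0 − (-5)·0 = 0.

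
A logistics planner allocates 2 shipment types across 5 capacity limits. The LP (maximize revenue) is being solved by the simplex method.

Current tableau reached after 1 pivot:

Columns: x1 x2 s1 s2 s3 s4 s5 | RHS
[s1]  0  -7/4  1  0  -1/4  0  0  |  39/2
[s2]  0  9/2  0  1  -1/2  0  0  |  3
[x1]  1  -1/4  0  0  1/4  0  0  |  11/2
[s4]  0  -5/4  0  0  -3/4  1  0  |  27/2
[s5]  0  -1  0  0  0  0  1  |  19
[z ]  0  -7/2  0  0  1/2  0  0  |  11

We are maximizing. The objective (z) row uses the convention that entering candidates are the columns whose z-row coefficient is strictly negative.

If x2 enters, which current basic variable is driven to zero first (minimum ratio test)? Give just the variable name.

s2

Ratios: row 1 (s1): entry -7/4 ≤ 0, skip; row 2 (s2): 3/(9/2) = 2/3; row 3 (x1): entry -1/4 ≤ 0, skip; row 4 (s4): entry -5/4 ≤ 0, skip; row 5 (s5): entry -1 ≤ 0, skip.
Minimum ratio 2/3 is in the s2 row, so s2 leaves.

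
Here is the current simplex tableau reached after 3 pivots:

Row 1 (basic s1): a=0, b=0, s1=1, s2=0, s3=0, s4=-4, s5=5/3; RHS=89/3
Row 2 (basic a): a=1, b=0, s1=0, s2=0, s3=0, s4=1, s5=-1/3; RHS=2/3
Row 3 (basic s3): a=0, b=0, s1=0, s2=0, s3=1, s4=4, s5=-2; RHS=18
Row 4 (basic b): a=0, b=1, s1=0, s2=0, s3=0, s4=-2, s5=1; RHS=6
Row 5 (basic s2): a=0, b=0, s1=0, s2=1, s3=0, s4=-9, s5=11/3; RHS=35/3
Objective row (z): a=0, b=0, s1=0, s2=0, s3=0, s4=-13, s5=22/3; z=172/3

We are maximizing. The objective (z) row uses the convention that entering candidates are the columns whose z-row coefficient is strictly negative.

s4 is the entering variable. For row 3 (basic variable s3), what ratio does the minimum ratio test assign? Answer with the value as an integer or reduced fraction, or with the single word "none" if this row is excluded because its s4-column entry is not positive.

Ratio = RHS / (s4 entry) = 18 / 4 = 9/2.

9/2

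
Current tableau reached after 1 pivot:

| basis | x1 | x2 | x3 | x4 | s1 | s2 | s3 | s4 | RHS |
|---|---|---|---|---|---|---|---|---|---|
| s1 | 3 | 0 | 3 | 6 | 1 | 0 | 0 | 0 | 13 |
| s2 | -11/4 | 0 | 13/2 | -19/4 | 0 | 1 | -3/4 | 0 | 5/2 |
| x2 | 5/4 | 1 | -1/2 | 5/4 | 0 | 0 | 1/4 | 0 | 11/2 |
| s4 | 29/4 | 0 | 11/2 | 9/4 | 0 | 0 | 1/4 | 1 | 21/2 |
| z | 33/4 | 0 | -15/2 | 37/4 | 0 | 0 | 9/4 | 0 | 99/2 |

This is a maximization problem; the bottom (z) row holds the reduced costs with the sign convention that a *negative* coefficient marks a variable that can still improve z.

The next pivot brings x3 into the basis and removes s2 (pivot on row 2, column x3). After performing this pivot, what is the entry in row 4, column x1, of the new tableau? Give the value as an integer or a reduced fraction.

249/26

Pivot element is row 2, column x3: 13/2.
Normalize row 2: new (row 2, x1) = (-11/4)/(13/2) = -11/26.
row 4 ← row 4 − (11/2)·(new row 2): 29/4 − (11/2)·(-11/26) = 249/26.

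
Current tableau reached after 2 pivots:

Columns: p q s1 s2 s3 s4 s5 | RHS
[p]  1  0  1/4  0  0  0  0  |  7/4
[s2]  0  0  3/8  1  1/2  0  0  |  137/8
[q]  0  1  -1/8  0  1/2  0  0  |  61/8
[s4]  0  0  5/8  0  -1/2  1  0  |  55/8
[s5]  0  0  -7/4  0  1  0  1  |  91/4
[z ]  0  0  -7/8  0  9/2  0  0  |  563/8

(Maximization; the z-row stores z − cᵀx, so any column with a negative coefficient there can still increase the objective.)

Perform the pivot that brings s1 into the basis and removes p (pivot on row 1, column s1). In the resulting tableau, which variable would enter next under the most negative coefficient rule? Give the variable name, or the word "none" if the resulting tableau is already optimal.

Pivot element 1/4. New z-row = old z-row − (-7/8)·(row 1/(1/4)).
Updated z-row coefficients: p: 7/2, q: 0, s1: 0, s2: 0, s3: 9/2, s4: 0, s5: 0.
No coefficient is strictly negative; the tableau after this pivot is optimal.

none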